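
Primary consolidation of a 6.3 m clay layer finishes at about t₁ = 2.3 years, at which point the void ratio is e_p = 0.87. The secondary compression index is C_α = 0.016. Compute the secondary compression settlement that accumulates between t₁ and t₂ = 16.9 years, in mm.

Secondary compression: S_s = C_α·H/(1+e_p)·log₁₀(t₂/t₁)
S_s = 0.016×6.3/(1+0.87)×log₁₀(16.9/2.3)
    = 0.0539 × 0.8662 = 0.04669 m

S_s ≈ 46.7 mm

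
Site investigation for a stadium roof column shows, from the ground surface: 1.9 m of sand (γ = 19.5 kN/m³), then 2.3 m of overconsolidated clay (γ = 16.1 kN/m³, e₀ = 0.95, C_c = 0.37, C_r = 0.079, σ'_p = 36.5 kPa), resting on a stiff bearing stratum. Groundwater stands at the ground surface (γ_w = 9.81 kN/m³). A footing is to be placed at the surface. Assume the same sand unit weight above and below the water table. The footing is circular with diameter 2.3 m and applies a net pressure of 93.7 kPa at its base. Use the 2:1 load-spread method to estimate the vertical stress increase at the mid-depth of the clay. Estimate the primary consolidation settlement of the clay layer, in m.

S_c ≈ 0.0452 m

Mid-depth of clay below the ground surface: z = 1.9 + 2.3/2 = 3.05 m.
Total vertical stress at mid-clay: σ_v = 19.5×1.9 + 16.1×1.15 = 55.565 kPa.
Pore pressure: u = 9.81×(3.05 − 0) = 29.921 kPa.
Initial effective stress: σ'_0 = σ_v − u = 55.565 − 29.921 = 25.644 kPa.
Stress increase at mid-clay by the 2:1 spreading method:
Δσ ≈ qD²/(D+z)² = 93.7×2.3²/(2.3+3.05)² = 17.318 kPa
Final effective stress: σ'_f = 25.644 + 17.318 = 42.962 kPa.
σ'_f = 42.962 > σ'_p = 36.5 kPa, so the stress path crosses the preconsolidation pressure — recompression up to σ'_p, then virgin compression beyond:
S_c = H/(1+e₀)·[C_r·log₁₀(σ'_p/σ'_0) + C_c·log₁₀(σ'_f/σ'_p)]
    = 2.3/1.95 × [0.079×log₁₀(36.5/25.644) + 0.37×log₁₀(42.962/36.5)]
    = 1.1795 × [0.012111 + 0.026193] = 0.04518 m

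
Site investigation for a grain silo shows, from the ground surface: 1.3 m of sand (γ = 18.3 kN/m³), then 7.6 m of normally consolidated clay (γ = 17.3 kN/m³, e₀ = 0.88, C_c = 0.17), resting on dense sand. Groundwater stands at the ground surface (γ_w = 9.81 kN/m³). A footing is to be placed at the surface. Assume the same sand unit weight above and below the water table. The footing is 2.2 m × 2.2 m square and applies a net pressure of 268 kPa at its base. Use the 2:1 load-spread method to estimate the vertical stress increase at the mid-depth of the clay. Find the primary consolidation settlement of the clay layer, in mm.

Mid-depth of clay below the ground surface: z = 1.3 + 7.6/2 = 5.1 m.
Total vertical stress at mid-clay: σ_v = 18.3×1.3 + 17.3×3.8 = 89.53 kPa.
Pore pressure: u = 9.81×(5.1 − 0) = 50.031 kPa.
Initial effective stress: σ'_0 = σ_v − u = 89.53 − 50.031 = 39.499 kPa.
Stress increase at mid-clay by the 2:1 spreading method:
Δσ = qBL/((B+z)(L+z)) = 268×2.2×2.2/((2.2+5.1)(2.2+5.1)) = 24.341 kPa
Final effective stress: σ'_f = σ'_0 + Δσ = 39.499 + 24.341 = 63.84 kPa.
Normally consolidated clay, so the full stress increment lies on the virgin compression line:
S_c = C_c·H/(1+e₀)·log₁₀(σ'_f/σ'_0) = 0.17×7.6/(1+0.88)×log₁₀(63.84/39.499)
    = 0.68723 × 0.20851 = 0.1433 m

S_c ≈ 143 mm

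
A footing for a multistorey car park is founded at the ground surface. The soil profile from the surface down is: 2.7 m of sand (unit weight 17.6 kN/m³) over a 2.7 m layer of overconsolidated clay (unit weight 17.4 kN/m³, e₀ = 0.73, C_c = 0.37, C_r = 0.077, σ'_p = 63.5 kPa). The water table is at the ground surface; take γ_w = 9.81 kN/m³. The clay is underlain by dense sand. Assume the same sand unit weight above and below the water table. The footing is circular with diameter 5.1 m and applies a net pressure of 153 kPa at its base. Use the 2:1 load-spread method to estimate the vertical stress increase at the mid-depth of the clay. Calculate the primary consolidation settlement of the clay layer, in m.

Mid-depth of clay below the ground surface: z = 2.7 + 2.7/2 = 4.05 m.
Total vertical stress at mid-clay: σ_v = 17.6×2.7 + 17.4×1.35 = 71.01 kPa.
Pore pressure: u = 9.81×(4.05 − 0) = 39.73 kPa.
Initial effective stress: σ'_0 = σ_v − u = 71.01 − 39.73 = 31.28 kPa.
Stress increase at mid-clay by the 2:1 spreading method:
Δσ ≈ qD²/(D+z)² = 153×5.1²/(5.1+4.05)² = 47.532 kPa
Final effective stress: σ'_f = 31.28 + 47.532 = 78.812 kPa.
σ'_f = 78.812 > σ'_p = 63.5 kPa, so the stress path crosses the preconsolidation pressure — recompression up to σ'_p, then virgin compression beyond:
S_c = H/(1+e₀)·[C_r·log₁₀(σ'_p/σ'_0) + C_c·log₁₀(σ'_f/σ'_p)]
    = 2.7/1.73 × [0.077×log₁₀(63.5/31.28) + 0.37×log₁₀(78.812/63.5)]
    = 1.5607 × [0.023678 + 0.034713] = 0.09113 m

S_c ≈ 0.0911 m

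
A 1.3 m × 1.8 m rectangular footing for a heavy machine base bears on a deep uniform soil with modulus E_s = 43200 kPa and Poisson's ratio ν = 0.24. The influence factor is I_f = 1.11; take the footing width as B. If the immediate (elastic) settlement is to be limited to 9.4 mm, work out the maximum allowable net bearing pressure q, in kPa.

q ≈ 299 kPa

S_e = q·B·(1−ν²)/E_s · I_f  ⇒  q = S_e·E_s / (B·(1−ν²)·I_f).
q = 0.0094 × 43200 / (1.3 × 0.9424 × 1.11) = 298.6 kPa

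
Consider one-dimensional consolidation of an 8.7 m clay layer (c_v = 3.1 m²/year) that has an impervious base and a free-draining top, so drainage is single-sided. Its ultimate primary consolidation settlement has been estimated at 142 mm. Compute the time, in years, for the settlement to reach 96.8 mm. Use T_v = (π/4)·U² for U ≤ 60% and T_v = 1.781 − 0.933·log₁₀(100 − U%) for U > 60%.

t ≈ 9.25 years

Drainage path length: H_d = H = 8.7 m (single drainage).
U = S(t)/S_ult = 96.8/142 = 0.6817.
U > 60%: T_v = 1.781 − 0.933·log₁₀(100 − 68.169) = 0.37884.
t = T_v·H_d²/c_v = 0.37884×8.7²/3.1 = 9.25 years.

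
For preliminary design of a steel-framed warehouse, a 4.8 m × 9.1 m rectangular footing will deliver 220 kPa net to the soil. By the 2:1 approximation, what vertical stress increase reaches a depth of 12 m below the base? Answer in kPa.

By the 2:1 method the load spreads at 1 horizontal : 2 vertical, so at depth z the loaded area has grown by z in each plan dimension:
Δσ = qBL/((B+z)(L+z)) = 220×4.8×9.1/((4.8+12)(9.1+12)) = 27.109 kPa

Δσ_z ≈ 27.1 kPa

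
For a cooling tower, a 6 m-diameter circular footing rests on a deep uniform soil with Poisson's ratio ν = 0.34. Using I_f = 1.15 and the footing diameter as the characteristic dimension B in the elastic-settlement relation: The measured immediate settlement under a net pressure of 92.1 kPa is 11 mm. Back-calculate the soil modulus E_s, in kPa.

S_e = q·B·(1−ν²)/E_s · I_f  ⇒  E_s = q·B·(1−ν²)·I_f / S_e.
E_s = 92.1 × 6 × 0.8844 × 1.15 / 0.011 = 51090 kPa

E_s ≈ 51100 kPa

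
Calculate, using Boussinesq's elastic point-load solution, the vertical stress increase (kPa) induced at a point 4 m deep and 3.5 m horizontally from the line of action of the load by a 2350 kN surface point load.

Boussinesq vertical stress below a point load on an elastic half-space:
Δσ_z = 3P/(2πz²) · [1 + (r/z)²]^(−5/2)
r/z = 3.5/4 = 0.875; [1+(r/z)²]^(−5/2) = 0.24141.
Δσ_z = 3×2350/(2π×4²) × 0.24141 = 70.128 × 0.24141 = 16.93 kPa

Δσ_z ≈ 16.9 kPa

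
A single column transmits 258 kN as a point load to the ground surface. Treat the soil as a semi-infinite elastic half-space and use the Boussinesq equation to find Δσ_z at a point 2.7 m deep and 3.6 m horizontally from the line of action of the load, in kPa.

Δσ_z ≈ 1.31 kPa

Boussinesq vertical stress below a point load on an elastic half-space:
Δσ_z = 3P/(2πz²) · [1 + (r/z)²]^(−5/2)
r/z = 3.6/2.7 = 1.3333; [1+(r/z)²]^(−5/2) = 0.07776.
Δσ_z = 3×258/(2π×2.7²) × 0.07776 = 16.898 × 0.07776 = 1.314 kPa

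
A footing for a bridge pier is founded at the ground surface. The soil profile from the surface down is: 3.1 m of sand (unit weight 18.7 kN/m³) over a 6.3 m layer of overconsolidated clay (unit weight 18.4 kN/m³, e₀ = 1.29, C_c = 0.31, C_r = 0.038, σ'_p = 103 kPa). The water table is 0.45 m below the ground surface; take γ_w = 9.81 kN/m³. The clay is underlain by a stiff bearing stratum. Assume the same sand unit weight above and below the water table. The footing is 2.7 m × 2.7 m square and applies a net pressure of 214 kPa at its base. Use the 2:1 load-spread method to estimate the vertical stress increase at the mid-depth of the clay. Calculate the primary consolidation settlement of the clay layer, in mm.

Mid-depth of clay below the ground surface: z = 3.1 + 6.3/2 = 6.25 m.
Total vertical stress at mid-clay: σ_v = 18.7×3.1 + 18.4×3.15 = 115.93 kPa.
Pore pressure: u = 9.81×(6.25 − 0.45) = 56.898 kPa.
Initial effective stress: σ'_0 = σ_v − u = 115.93 − 56.898 = 59.032 kPa.
Stress increase at mid-clay by the 2:1 spreading method:
Δσ = qBL/((B+z)(L+z)) = 214×2.7×2.7/((2.7+6.25)(2.7+6.25)) = 19.476 kPa
Final effective stress: σ'_f = 59.032 + 19.476 = 78.508 kPa.
σ'_f = 78.508 ≤ σ'_p = 103 kPa, so the clay remains overconsolidated and only the recompression index applies:
S_c = C_r·H/(1+e₀)·log₁₀(σ'_f/σ'_0) = 0.038×6.3/2.29×log₁₀(78.508/59.032)
    = 0.10454 × 0.12383 = 0.01295 m

S_c ≈ 12.9 mm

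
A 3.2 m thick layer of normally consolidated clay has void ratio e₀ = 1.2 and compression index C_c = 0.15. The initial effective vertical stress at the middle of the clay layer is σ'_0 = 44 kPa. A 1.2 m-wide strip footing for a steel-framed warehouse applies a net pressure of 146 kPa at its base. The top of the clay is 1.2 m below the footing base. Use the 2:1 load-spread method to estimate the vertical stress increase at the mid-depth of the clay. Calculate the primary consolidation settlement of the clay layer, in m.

Mid-depth of clay below the footing base: z = 1.2 + 3.2/2 = 2.8 m.
Stress increase at mid-clay by the 2:1 spreading method:
Δσ = qB/(B+z) = 146×1.2/(1.2+2.8) = 43.8 kPa
Final effective stress: σ'_f = σ'_0 + Δσ = 44 + 43.8 = 87.8 kPa.
Normally consolidated clay, so the full stress increment lies on the virgin compression line:
S_c = C_c·H/(1+e₀)·log₁₀(σ'_f/σ'_0) = 0.15×3.2/(1+1.2)×log₁₀(87.8/44)
    = 0.21818 × 0.30004 = 0.06546 m

S_c ≈ 0.0655 m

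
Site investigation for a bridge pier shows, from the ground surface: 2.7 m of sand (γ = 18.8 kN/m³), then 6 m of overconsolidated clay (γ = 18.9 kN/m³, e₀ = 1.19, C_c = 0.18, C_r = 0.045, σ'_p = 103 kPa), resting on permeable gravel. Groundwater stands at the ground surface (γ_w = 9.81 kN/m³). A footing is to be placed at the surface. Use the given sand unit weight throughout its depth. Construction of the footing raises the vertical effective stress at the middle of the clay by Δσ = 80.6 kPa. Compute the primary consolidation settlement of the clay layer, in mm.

Mid-depth of clay below the ground surface: z = 2.7 + 6/2 = 5.7 m.
Total vertical stress at mid-clay: σ_v = 18.8×2.7 + 18.9×3 = 107.46 kPa.
Pore pressure: u = 9.81×(5.7 − 0) = 55.917 kPa.
Initial effective stress: σ'_0 = σ_v − u = 107.46 − 55.917 = 51.543 kPa.
Final effective stress: σ'_f = 51.543 + 80.6 = 132.14 kPa.
σ'_f = 132.14 > σ'_p = 103 kPa, so the stress path crosses the preconsolidation pressure — recompression up to σ'_p, then virgin compression beyond:
S_c = H/(1+e₀)·[C_r·log₁₀(σ'_p/σ'_0) + C_c·log₁₀(σ'_f/σ'_p)]
    = 6/2.19 × [0.045×log₁₀(103/51.543) + 0.18×log₁₀(132.14/103)]
    = 2.7397 × [0.01353 + 0.019475] = 0.09042 m

S_c ≈ 90.4 mm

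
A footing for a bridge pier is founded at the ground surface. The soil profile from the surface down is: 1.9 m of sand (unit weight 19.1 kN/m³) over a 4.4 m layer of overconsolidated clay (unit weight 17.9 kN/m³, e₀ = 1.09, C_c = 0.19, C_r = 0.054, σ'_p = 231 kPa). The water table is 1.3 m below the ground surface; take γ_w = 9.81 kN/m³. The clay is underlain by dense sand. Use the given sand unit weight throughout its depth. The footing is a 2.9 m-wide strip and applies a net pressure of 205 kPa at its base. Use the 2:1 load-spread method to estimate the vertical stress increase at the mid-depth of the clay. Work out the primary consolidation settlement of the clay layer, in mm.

Mid-depth of clay below the ground surface: z = 1.9 + 4.4/2 = 4.1 m.
Total vertical stress at mid-clay: σ_v = 19.1×1.9 + 17.9×2.2 = 75.67 kPa.
Pore pressure: u = 9.81×(4.1 − 1.3) = 27.468 kPa.
Initial effective stress: σ'_0 = σ_v − u = 75.67 − 27.468 = 48.202 kPa.
Stress increase at mid-clay by the 2:1 spreading method:
Δσ = qB/(B+z) = 205×2.9/(2.9+4.1) = 84.929 kPa
Final effective stress: σ'_f = 48.202 + 84.929 = 133.13 kPa.
σ'_f = 133.13 ≤ σ'_p = 231 kPa, so the clay remains overconsolidated and only the recompression index applies:
S_c = C_r·H/(1+e₀)·log₁₀(σ'_f/σ'_0) = 0.054×4.4/2.09×log₁₀(133.13/48.202)
    = 0.11369 × 0.44121 = 0.05016 m

S_c ≈ 50.2 mm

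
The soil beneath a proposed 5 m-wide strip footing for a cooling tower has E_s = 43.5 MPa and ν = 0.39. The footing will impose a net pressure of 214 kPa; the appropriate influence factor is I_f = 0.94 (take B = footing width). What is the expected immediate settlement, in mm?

Immediate (elastic) settlement: S_e = q·B·(1−ν²)/E_s · I_f.
E_s = 43.5 MPa = 43500 kPa.
S_e = 214 × 5 × (1 − 0.39²) / 43500 × 0.94
    = 214 × 5 × 0.8479 / 43500 × 0.94
    = 0.01961 m = 19.61 mm

S_e ≈ 19.6 mm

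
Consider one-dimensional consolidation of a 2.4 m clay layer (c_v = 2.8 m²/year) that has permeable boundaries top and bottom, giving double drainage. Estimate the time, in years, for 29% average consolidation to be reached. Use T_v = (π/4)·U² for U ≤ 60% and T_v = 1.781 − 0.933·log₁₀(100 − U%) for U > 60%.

t ≈ 0.034 years

Drainage path length: H_d = H/2 = 1.2 m (double drainage).
U ≤ 60%: T_v = (π/4)·U² = (π/4)×0.29² = 0.066052.
t = T_v·H_d²/c_v = 0.066052×1.2²/2.8 = 0.03397 years.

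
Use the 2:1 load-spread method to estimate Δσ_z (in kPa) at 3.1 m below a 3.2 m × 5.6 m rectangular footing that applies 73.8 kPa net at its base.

Δσ_z ≈ 24.1 kPa

By the 2:1 method the load spreads at 1 horizontal : 2 vertical, so at depth z the loaded area has grown by z in each plan dimension:
Δσ = qBL/((B+z)(L+z)) = 73.8×3.2×5.6/((3.2+3.1)(5.6+3.1)) = 24.129 kPa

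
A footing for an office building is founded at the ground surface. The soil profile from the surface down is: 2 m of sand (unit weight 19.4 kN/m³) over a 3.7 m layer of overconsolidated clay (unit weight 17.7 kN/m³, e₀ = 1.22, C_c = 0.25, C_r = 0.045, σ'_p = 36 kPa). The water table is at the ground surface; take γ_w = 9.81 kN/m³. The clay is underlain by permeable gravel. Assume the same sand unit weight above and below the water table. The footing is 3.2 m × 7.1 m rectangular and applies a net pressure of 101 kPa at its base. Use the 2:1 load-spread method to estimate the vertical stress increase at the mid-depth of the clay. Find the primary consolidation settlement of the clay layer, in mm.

S_c ≈ 105 mm

Mid-depth of clay below the ground surface: z = 2 + 3.7/2 = 3.85 m.
Total vertical stress at mid-clay: σ_v = 19.4×2 + 17.7×1.85 = 71.545 kPa.
Pore pressure: u = 9.81×(3.85 − 0) = 37.769 kPa.
Initial effective stress: σ'_0 = σ_v − u = 71.545 − 37.769 = 33.776 kPa.
Stress increase at mid-clay by the 2:1 spreading method:
Δσ = qBL/((B+z)(L+z)) = 101×3.2×7.1/((3.2+3.85)(7.1+3.85)) = 29.725 kPa
Final effective stress: σ'_f = 33.776 + 29.725 = 63.501 kPa.
σ'_f = 63.501 > σ'_p = 36 kPa, so the stress path crosses the preconsolidation pressure — recompression up to σ'_p, then virgin compression beyond:
S_c = H/(1+e₀)·[C_r·log₁₀(σ'_p/σ'_0) + C_c·log₁₀(σ'_f/σ'_p)]
    = 3.7/2.22 × [0.045×log₁₀(36/33.776) + 0.25×log₁₀(63.501/36)]
    = 1.6667 × [0.0012462 + 0.06162] = 0.1048 m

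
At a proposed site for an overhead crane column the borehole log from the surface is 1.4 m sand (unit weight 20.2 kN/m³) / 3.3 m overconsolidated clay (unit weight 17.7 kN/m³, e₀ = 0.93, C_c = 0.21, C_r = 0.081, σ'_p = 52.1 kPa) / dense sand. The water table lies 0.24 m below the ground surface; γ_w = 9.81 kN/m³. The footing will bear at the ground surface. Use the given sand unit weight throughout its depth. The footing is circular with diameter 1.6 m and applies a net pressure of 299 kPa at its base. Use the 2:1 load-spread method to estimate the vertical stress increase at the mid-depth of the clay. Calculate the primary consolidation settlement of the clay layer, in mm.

Mid-depth of clay below the ground surface: z = 1.4 + 3.3/2 = 3.05 m.
Total vertical stress at mid-clay: σ_v = 20.2×1.4 + 17.7×1.65 = 57.485 kPa.
Pore pressure: u = 9.81×(3.05 − 0.24) = 27.566 kPa.
Initial effective stress: σ'_0 = σ_v − u = 57.485 − 27.566 = 29.919 kPa.
Stress increase at mid-clay by the 2:1 spreading method:
Δσ ≈ qD²/(D+z)² = 299×1.6²/(1.6+3.05)² = 35.4 kPa
Final effective stress: σ'_f = 29.919 + 35.4 = 65.319 kPa.
σ'_f = 65.319 > σ'_p = 52.1 kPa, so the stress path crosses the preconsolidation pressure — recompression up to σ'_p, then virgin compression beyond:
S_c = H/(1+e₀)·[C_r·log₁₀(σ'_p/σ'_0) + C_c·log₁₀(σ'_f/σ'_p)]
    = 3.3/1.93 × [0.081×log₁₀(52.1/29.919) + 0.21×log₁₀(65.319/52.1)]
    = 1.7098 × [0.019512 + 0.020622] = 0.06862 m

S_c ≈ 68.6 mm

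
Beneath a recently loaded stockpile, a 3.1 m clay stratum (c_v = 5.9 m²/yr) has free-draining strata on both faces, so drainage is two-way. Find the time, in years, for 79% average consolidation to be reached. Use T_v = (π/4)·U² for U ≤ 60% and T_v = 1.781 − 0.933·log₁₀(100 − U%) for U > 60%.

t ≈ 0.223 years

Drainage path length: H_d = H/2 = 1.55 m (double drainage).
U > 60%: T_v = 1.781 − 0.933·log₁₀(100 − 79) = 0.54737.
t = T_v·H_d²/c_v = 0.54737×1.55²/5.9 = 0.2229 years.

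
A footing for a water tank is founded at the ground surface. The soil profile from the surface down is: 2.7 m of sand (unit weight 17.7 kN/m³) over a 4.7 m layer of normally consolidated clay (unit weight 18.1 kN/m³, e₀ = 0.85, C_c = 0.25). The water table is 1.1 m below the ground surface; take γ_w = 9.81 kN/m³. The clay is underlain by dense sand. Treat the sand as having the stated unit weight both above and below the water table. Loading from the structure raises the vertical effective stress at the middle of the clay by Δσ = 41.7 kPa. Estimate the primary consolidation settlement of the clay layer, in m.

S_c ≈ 0.163 m

Mid-depth of clay below the ground surface: z = 2.7 + 4.7/2 = 5.05 m.
Total vertical stress at mid-clay: σ_v = 17.7×2.7 + 18.1×2.35 = 90.325 kPa.
Pore pressure: u = 9.81×(5.05 − 1.1) = 38.75 kPa.
Initial effective stress: σ'_0 = σ_v − u = 90.325 − 38.75 = 51.575 kPa.
Final effective stress: σ'_f = σ'_0 + Δσ = 51.575 + 41.7 = 93.275 kPa.
Normally consolidated clay, so the full stress increment lies on the virgin compression line:
S_c = C_c·H/(1+e₀)·log₁₀(σ'_f/σ'_0) = 0.25×4.7/(1+0.85)×log₁₀(93.275/51.575)
    = 0.63514 × 0.25733 = 0.1634 m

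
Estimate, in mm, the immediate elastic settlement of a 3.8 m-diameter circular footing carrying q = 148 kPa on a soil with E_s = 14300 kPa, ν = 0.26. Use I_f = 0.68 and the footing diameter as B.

S_e ≈ 24.9 mm

Immediate (elastic) settlement: S_e = q·B·(1−ν²)/E_s · I_f.
S_e = 148 × 3.8 × (1 − 0.26²) / 14300 × 0.68
    = 148 × 3.8 × 0.9324 / 14300 × 0.68
    = 0.02494 m = 24.94 mm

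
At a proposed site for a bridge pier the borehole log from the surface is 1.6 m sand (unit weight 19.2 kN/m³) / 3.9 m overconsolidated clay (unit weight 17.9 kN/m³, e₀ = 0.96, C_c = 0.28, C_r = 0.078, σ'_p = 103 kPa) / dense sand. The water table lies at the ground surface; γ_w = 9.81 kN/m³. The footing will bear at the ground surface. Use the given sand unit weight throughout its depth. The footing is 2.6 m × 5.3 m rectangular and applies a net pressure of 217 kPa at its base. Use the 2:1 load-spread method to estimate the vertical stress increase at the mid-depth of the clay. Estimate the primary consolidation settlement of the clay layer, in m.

S_c ≈ 0.069 m

Mid-depth of clay below the ground surface: z = 1.6 + 3.9/2 = 3.55 m.
Total vertical stress at mid-clay: σ_v = 19.2×1.6 + 17.9×1.95 = 65.625 kPa.
Pore pressure: u = 9.81×(3.55 − 0) = 34.825 kPa.
Initial effective stress: σ'_0 = σ_v − u = 65.625 − 34.825 = 30.8 kPa.
Stress increase at mid-clay by the 2:1 spreading method:
Δσ = qBL/((B+z)(L+z)) = 217×2.6×5.3/((2.6+3.55)(5.3+3.55)) = 54.94 kPa
Final effective stress: σ'_f = 30.8 + 54.94 = 85.74 kPa.
σ'_f = 85.74 ≤ σ'_p = 103 kPa, so the clay remains overconsolidated and only the recompression index applies:
S_c = C_r·H/(1+e₀)·log₁₀(σ'_f/σ'_0) = 0.078×3.9/1.96×log₁₀(85.74/30.8)
    = 0.1552 × 0.44463 = 0.06901 m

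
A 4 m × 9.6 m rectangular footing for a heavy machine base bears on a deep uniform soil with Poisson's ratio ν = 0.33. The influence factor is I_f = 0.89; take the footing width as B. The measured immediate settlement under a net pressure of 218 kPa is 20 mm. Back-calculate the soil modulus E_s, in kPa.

E_s ≈ 34600 kPa

S_e = q·B·(1−ν²)/E_s · I_f  ⇒  E_s = q·B·(1−ν²)·I_f / S_e.
E_s = 218 × 4 × 0.8911 × 0.89 / 0.02 = 34580 kPa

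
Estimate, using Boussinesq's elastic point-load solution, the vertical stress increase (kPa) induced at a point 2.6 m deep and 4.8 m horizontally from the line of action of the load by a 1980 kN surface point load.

Boussinesq vertical stress below a point load on an elastic half-space:
Δσ_z = 3P/(2πz²) · [1 + (r/z)²]^(−5/2)
r/z = 4.8/2.6 = 1.8462; [1+(r/z)²]^(−5/2) = 0.024509.
Δσ_z = 3×1980/(2π×2.6²) × 0.024509 = 139.85 × 0.024509 = 3.428 kPa

Δσ_z ≈ 3.43 kPa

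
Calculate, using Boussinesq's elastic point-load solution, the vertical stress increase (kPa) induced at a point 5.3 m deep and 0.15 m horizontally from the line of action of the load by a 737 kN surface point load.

Δσ_z ≈ 12.5 kPa

Boussinesq vertical stress below a point load on an elastic half-space:
Δσ_z = 3P/(2πz²) · [1 + (r/z)²]^(−5/2)
r/z = 0.15/5.3 = 0.028302; [1+(r/z)²]^(−5/2) = 0.998.
Δσ_z = 3×737/(2π×5.3²) × 0.998 = 12.527 × 0.998 = 12.5 kPa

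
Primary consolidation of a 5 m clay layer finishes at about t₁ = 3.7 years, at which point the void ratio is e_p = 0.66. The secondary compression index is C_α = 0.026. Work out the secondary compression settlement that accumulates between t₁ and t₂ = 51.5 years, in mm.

S_s ≈ 89.6 mm

Secondary compression: S_s = C_α·H/(1+e_p)·log₁₀(t₂/t₁)
S_s = 0.026×5/(1+0.66)×log₁₀(51.5/3.7)
    = 0.07831 × 1.144 = 0.08956 m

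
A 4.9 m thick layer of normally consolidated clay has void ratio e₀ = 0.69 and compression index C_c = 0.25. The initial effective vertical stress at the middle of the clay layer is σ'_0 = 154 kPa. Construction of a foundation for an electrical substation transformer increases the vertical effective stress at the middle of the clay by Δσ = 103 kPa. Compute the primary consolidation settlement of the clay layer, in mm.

Final effective stress: σ'_f = σ'_0 + Δσ = 154 + 103 = 257 kPa.
Normally consolidated clay, so the full stress increment lies on the virgin compression line:
S_c = C_c·H/(1+e₀)·log₁₀(σ'_f/σ'_0) = 0.25×4.9/(1+0.69)×log₁₀(257/154)
    = 0.72485 × 0.22241 = 0.1612 m

S_c ≈ 161 mm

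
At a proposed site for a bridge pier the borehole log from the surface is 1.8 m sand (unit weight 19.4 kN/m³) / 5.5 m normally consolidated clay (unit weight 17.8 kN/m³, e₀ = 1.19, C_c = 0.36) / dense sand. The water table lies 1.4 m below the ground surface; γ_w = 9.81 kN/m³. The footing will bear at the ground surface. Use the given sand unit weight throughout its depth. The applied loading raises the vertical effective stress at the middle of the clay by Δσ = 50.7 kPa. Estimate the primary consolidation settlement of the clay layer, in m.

S_c ≈ 0.264 m

Mid-depth of clay below the ground surface: z = 1.8 + 5.5/2 = 4.55 m.
Total vertical stress at mid-clay: σ_v = 19.4×1.8 + 17.8×2.75 = 83.87 kPa.
Pore pressure: u = 9.81×(4.55 − 1.4) = 30.902 kPa.
Initial effective stress: σ'_0 = σ_v − u = 83.87 − 30.902 = 52.968 kPa.
Final effective stress: σ'_f = σ'_0 + Δσ = 52.968 + 50.7 = 103.67 kPa.
Normally consolidated clay, so the full stress increment lies on the virgin compression line:
S_c = C_c·H/(1+e₀)·log₁₀(σ'_f/σ'_0) = 0.36×5.5/(1+1.19)×log₁₀(103.67/52.968)
    = 0.90411 × 0.29164 = 0.2637 m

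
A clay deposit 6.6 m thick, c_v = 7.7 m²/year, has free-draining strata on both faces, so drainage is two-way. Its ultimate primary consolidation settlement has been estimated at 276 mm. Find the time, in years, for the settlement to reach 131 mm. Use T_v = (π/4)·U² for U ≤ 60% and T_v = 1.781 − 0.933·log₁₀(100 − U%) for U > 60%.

t ≈ 0.25 years

Drainage path length: H_d = H/2 = 3.3 m (double drainage).
U = S(t)/S_ult = 131/276 = 0.4746.
U ≤ 60%: T_v = (π/4)·U² = (π/4)×0.47464² = 0.17694.
t = T_v·H_d²/c_v = 0.17694×3.3²/7.7 = 0.2502 years.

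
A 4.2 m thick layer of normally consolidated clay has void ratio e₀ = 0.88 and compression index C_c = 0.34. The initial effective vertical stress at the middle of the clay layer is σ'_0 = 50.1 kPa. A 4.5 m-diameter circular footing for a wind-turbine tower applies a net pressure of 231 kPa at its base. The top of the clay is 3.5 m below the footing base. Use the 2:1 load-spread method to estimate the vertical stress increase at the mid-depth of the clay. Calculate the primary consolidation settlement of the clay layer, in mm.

Mid-depth of clay below the footing base: z = 3.5 + 4.2/2 = 5.6 m.
Stress increase at mid-clay by the 2:1 spreading method:
Δσ ≈ qD²/(D+z)² = 231×4.5²/(4.5+5.6)² = 45.856 kPa
Final effective stress: σ'_f = σ'_0 + Δσ = 50.1 + 45.856 = 95.956 kPa.
Normally consolidated clay, so the full stress increment lies on the virgin compression line:
S_c = C_c·H/(1+e₀)·log₁₀(σ'_f/σ'_0) = 0.34×4.2/(1+0.88)×log₁₀(95.956/50.1)
    = 0.75957 × 0.28223 = 0.2144 m

S_c ≈ 214 mm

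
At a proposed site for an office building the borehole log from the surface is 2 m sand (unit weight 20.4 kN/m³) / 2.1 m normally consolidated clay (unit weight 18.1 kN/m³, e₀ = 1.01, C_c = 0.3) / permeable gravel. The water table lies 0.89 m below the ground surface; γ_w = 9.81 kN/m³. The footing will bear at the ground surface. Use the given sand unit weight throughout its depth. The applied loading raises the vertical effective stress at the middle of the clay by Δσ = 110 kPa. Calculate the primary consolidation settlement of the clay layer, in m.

S_c ≈ 0.183 m

Mid-depth of clay below the ground surface: z = 2 + 2.1/2 = 3.05 m.
Total vertical stress at mid-clay: σ_v = 20.4×2 + 18.1×1.05 = 59.805 kPa.
Pore pressure: u = 9.81×(3.05 − 0.89) = 21.19 kPa.
Initial effective stress: σ'_0 = σ_v − u = 59.805 − 21.19 = 38.615 kPa.
Final effective stress: σ'_f = σ'_0 + Δσ = 38.615 + 110 = 148.62 kPa.
Normally consolidated clay, so the full stress increment lies on the virgin compression line:
S_c = C_c·H/(1+e₀)·log₁₀(σ'_f/σ'_0) = 0.3×2.1/(1+1.01)×log₁₀(148.62/38.615)
    = 0.31343 × 0.58532 = 0.1835 m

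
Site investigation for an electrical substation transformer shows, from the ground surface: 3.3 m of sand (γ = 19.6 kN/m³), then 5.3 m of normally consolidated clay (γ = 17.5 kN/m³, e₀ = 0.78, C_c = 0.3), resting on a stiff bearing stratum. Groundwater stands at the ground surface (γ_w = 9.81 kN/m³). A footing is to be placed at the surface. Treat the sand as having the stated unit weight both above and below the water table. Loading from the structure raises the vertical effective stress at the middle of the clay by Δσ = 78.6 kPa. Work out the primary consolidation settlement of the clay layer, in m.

S_c ≈ 0.354 m

Mid-depth of clay below the ground surface: z = 3.3 + 5.3/2 = 5.95 m.
Total vertical stress at mid-clay: σ_v = 19.6×3.3 + 17.5×2.65 = 111.06 kPa.
Pore pressure: u = 9.81×(5.95 − 0) = 58.37 kPa.
Initial effective stress: σ'_0 = σ_v − u = 111.06 − 58.37 = 52.69 kPa.
Final effective stress: σ'_f = σ'_0 + Δσ = 52.69 + 78.6 = 131.29 kPa.
Normally consolidated clay, so the full stress increment lies on the virgin compression line:
S_c = C_c·H/(1+e₀)·log₁₀(σ'_f/σ'_0) = 0.3×5.3/(1+0.78)×log₁₀(131.29/52.69)
    = 0.89326 × 0.3965 = 0.3542 m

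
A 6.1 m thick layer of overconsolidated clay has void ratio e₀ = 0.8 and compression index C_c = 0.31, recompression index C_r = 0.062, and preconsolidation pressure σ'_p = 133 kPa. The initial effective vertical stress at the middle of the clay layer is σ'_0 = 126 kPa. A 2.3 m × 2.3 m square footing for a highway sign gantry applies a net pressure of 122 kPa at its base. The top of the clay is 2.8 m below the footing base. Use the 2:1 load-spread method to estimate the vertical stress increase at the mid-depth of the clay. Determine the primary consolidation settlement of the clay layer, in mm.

Mid-depth of clay below the footing base: z = 2.8 + 6.1/2 = 5.85 m.
Stress increase at mid-clay by the 2:1 spreading method:
Δσ = qBL/((B+z)(L+z)) = 122×2.3×2.3/((2.3+5.85)(2.3+5.85)) = 9.7163 kPa
Final effective stress: σ'_f = 126 + 9.7163 = 135.72 kPa.
σ'_f = 135.72 > σ'_p = 133 kPa, so the stress path crosses the preconsolidation pressure — recompression up to σ'_p, then virgin compression beyond:
S_c = H/(1+e₀)·[C_r·log₁₀(σ'_p/σ'_0) + C_c·log₁₀(σ'_f/σ'_p)]
    = 6.1/1.8 × [0.062×log₁₀(133/126) + 0.31×log₁₀(135.72/133)]
    = 3.3889 × [0.0014558 + 0.0027256] = 0.01417 m

S_c ≈ 14.2 mm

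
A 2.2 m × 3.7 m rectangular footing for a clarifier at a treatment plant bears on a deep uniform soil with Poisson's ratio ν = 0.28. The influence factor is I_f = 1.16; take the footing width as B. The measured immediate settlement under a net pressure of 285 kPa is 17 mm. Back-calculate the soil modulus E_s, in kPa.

S_e = q·B·(1−ν²)/E_s · I_f  ⇒  E_s = q·B·(1−ν²)·I_f / S_e.
E_s = 285 × 2.2 × 0.9216 × 1.16 / 0.017 = 39430 kPa

E_s ≈ 39400 kPa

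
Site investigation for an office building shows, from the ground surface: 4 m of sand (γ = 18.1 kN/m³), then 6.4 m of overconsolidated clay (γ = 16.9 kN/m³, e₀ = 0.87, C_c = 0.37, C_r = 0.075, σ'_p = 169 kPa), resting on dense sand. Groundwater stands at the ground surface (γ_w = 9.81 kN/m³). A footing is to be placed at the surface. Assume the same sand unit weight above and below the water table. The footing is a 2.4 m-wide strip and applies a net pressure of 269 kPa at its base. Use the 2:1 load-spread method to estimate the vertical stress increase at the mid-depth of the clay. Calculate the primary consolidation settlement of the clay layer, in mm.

Mid-depth of clay below the ground surface: z = 4 + 6.4/2 = 7.2 m.
Total vertical stress at mid-clay: σ_v = 18.1×4 + 16.9×3.2 = 126.48 kPa.
Pore pressure: u = 9.81×(7.2 − 0) = 70.632 kPa.
Initial effective stress: σ'_0 = σ_v − u = 126.48 − 70.632 = 55.848 kPa.
Stress increase at mid-clay by the 2:1 spreading method:
Δσ = qB/(B+z) = 269×2.4/(2.4+7.2) = 67.25 kPa
Final effective stress: σ'_f = 55.848 + 67.25 = 123.1 kPa.
σ'_f = 123.1 ≤ σ'_p = 169 kPa, so the clay remains overconsolidated and only the recompression index applies:
S_c = C_r·H/(1+e₀)·log₁₀(σ'_f/σ'_0) = 0.075×6.4/1.87×log₁₀(123.1/55.848)
    = 0.25669 × 0.34325 = 0.08811 m

S_c ≈ 88.1 mm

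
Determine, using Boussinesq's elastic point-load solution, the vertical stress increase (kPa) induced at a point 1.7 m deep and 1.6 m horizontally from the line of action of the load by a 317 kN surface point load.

Boussinesq vertical stress below a point load on an elastic half-space:
Δσ_z = 3P/(2πz²) · [1 + (r/z)²]^(−5/2)
r/z = 1.6/1.7 = 0.94118; [1+(r/z)²]^(−5/2) = 0.20476.
Δσ_z = 3×317/(2π×1.7²) × 0.20476 = 52.372 × 0.20476 = 10.72 kPa

Δσ_z ≈ 10.7 kPa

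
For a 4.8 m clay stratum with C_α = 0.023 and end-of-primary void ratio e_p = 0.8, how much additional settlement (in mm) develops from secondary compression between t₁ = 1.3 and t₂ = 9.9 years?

S_s ≈ 54.1 mm

Secondary compression: S_s = C_α·H/(1+e_p)·log₁₀(t₂/t₁)
S_s = 0.023×4.8/(1+0.8)×log₁₀(9.9/1.3)
    = 0.06133 × 0.8817 = 0.05408 m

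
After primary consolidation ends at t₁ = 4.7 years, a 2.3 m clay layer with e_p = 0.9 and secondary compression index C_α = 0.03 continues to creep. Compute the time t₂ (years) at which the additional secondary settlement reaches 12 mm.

S_s = C_α·H/(1+e_p)·log₁₀(t₂/t₁) ⇒ log₁₀(t₂/t₁) = S_s·(1+e_p)/(C_α·H).
log₁₀(t₂/t₁) = 0.012 × (1+0.9) / (0.03×2.3) = 0.3304
t₂ = t₁ × 10^0.3304 = 4.7 × 2.14 = 10.06 years

t₂ ≈ 10.1 years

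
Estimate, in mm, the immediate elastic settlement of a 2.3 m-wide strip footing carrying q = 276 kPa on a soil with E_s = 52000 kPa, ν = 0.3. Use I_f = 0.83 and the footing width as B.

S_e ≈ 9.22 mm

Immediate (elastic) settlement: S_e = q·B·(1−ν²)/E_s · I_f.
S_e = 276 × 2.3 × (1 − 0.3²) / 52000 × 0.83
    = 276 × 2.3 × 0.91 / 52000 × 0.83
    = 0.00922 m = 9.22 mm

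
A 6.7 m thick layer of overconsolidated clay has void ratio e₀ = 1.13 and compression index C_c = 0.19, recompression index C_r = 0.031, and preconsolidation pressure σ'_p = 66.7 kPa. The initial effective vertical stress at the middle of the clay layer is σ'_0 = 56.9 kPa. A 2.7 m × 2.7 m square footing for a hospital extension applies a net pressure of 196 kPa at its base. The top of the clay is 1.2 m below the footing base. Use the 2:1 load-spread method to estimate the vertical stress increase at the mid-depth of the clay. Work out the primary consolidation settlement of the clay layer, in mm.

S_c ≈ 66.8 mm

Mid-depth of clay below the footing base: z = 1.2 + 6.7/2 = 4.55 m.
Stress increase at mid-clay by the 2:1 spreading method:
Δσ = qBL/((B+z)(L+z)) = 196×2.7×2.7/((2.7+4.55)(2.7+4.55)) = 27.184 kPa
Final effective stress: σ'_f = 56.9 + 27.184 = 84.084 kPa.
σ'_f = 84.084 > σ'_p = 66.7 kPa, so the stress path crosses the preconsolidation pressure — recompression up to σ'_p, then virgin compression beyond:
S_c = H/(1+e₀)·[C_r·log₁₀(σ'_p/σ'_0) + C_c·log₁₀(σ'_f/σ'_p)]
    = 6.7/2.13 × [0.031×log₁₀(66.7/56.9) + 0.19×log₁₀(84.084/66.7)]
    = 3.1455 × [0.0021394 + 0.019112] = 0.06685 m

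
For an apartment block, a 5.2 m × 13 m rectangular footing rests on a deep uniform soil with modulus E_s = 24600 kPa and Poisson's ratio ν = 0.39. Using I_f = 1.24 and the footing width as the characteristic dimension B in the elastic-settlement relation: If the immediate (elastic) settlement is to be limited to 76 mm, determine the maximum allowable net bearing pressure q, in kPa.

S_e = q·B·(1−ν²)/E_s · I_f  ⇒  q = S_e·E_s / (B·(1−ν²)·I_f).
q = 0.076 × 24600 / (5.2 × 0.8479 × 1.24) = 342 kPa

q ≈ 342 kPa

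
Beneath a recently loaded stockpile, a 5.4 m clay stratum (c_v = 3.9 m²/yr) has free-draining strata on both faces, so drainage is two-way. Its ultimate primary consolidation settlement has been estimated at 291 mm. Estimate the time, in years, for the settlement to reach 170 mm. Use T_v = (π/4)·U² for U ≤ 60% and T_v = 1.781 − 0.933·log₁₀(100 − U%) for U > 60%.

t ≈ 0.501 years

Drainage path length: H_d = H/2 = 2.7 m (double drainage).
U = S(t)/S_ult = 170/291 = 0.5842.
U ≤ 60%: T_v = (π/4)·U² = (π/4)×0.58419² = 0.26804.
t = T_v·H_d²/c_v = 0.26804×2.7²/3.9 = 0.501 years.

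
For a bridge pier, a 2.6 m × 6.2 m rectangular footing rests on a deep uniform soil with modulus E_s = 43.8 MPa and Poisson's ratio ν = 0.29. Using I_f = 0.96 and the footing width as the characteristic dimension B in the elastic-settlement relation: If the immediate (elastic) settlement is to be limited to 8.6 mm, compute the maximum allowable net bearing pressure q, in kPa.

q ≈ 165 kPa

E_s = 43.8 MPa = 43800 kPa.
S_e = q·B·(1−ν²)/E_s · I_f  ⇒  q = S_e·E_s / (B·(1−ν²)·I_f).
q = 0.0086 × 43800 / (2.6 × 0.9159 × 0.96) = 164.8 kPa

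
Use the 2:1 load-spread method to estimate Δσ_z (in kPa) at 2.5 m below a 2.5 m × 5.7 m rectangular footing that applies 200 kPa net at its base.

Δσ_z ≈ 69.5 kPa

By the 2:1 method the load spreads at 1 horizontal : 2 vertical, so at depth z the loaded area has grown by z in each plan dimension:
Δσ = qBL/((B+z)(L+z)) = 200×2.5×5.7/((2.5+2.5)(5.7+2.5)) = 69.512 kPa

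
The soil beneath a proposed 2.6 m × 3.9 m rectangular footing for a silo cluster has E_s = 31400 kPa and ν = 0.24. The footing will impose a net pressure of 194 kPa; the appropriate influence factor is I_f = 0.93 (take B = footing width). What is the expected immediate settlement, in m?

Immediate (elastic) settlement: S_e = q·B·(1−ν²)/E_s · I_f.
S_e = 194 × 2.6 × (1 − 0.24²) / 31400 × 0.93
    = 194 × 2.6 × 0.9424 / 31400 × 0.93
    = 0.01408 m

S_e ≈ 0.0141 m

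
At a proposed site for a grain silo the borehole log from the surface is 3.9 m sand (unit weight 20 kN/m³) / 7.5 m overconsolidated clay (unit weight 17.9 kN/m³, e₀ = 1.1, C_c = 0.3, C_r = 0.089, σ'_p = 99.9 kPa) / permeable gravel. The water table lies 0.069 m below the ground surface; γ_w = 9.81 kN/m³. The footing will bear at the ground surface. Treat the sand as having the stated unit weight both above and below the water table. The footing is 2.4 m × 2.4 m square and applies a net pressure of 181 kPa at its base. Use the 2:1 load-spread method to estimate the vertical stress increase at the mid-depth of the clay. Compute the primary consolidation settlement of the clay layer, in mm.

S_c ≈ 18.8 mm

Mid-depth of clay below the ground surface: z = 3.9 + 7.5/2 = 7.65 m.
Total vertical stress at mid-clay: σ_v = 20×3.9 + 17.9×3.75 = 145.12 kPa.
Pore pressure: u = 9.81×(7.65 − 0.069) = 74.37 kPa.
Initial effective stress: σ'_0 = σ_v − u = 145.12 − 74.37 = 70.75 kPa.
Stress increase at mid-clay by the 2:1 spreading method:
Δσ = qBL/((B+z)(L+z)) = 181×2.4×2.4/((2.4+7.65)(2.4+7.65)) = 10.322 kPa
Final effective stress: σ'_f = 70.75 + 10.322 = 81.072 kPa.
σ'_f = 81.072 ≤ σ'_p = 99.9 kPa, so the clay remains overconsolidated and only the recompression index applies:
S_c = C_r·H/(1+e₀)·log₁₀(σ'_f/σ'_0) = 0.089×7.5/2.1×log₁₀(81.072/70.75)
    = 0.31785 × 0.059144 = 0.0188 m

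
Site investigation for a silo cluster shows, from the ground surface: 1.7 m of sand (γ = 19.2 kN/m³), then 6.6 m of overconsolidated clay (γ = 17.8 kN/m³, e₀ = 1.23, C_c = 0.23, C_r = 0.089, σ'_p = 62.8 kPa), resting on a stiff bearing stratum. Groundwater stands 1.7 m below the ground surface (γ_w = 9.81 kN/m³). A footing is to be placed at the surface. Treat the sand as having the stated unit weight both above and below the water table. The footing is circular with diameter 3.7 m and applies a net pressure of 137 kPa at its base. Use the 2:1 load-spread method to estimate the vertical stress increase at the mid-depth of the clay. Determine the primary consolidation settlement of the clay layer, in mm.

S_c ≈ 92.4 mm

Mid-depth of clay below the ground surface: z = 1.7 + 6.6/2 = 5 m.
Total vertical stress at mid-clay: σ_v = 19.2×1.7 + 17.8×3.3 = 91.38 kPa.
Pore pressure: u = 9.81×(5 − 1.7) = 32.373 kPa.
Initial effective stress: σ'_0 = σ_v − u = 91.38 − 32.373 = 59.007 kPa.
Stress increase at mid-clay by the 2:1 spreading method:
Δσ ≈ qD²/(D+z)² = 137×3.7²/(3.7+5)² = 24.779 kPa
Final effective stress: σ'_f = 59.007 + 24.779 = 83.786 kPa.
σ'_f = 83.786 > σ'_p = 62.8 kPa, so the stress path crosses the preconsolidation pressure — recompression up to σ'_p, then virgin compression beyond:
S_c = H/(1+e₀)·[C_r·log₁₀(σ'_p/σ'_0) + C_c·log₁₀(σ'_f/σ'_p)]
    = 6.6/2.23 × [0.089×log₁₀(62.8/59.007) + 0.23×log₁₀(83.786/62.8)]
    = 2.9596 × [0.002408 + 0.028799] = 0.09236 m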